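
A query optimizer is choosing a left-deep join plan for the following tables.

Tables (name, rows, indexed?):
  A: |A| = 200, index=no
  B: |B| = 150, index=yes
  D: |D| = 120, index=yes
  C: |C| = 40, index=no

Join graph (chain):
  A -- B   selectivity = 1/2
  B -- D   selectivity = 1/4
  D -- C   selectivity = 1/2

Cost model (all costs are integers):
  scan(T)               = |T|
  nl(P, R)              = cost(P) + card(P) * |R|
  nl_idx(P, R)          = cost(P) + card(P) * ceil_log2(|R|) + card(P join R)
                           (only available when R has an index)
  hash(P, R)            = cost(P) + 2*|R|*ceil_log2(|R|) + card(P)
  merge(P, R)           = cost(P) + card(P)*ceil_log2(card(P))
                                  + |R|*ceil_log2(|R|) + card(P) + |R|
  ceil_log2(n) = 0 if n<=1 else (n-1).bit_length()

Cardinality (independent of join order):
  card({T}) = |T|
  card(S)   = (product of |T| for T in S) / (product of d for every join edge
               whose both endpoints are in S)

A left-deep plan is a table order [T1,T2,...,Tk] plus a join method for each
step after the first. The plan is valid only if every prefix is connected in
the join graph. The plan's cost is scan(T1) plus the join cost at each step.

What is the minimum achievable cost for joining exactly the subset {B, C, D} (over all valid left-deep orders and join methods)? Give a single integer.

Selinger DP over subsets of {B,C,D}:
  {B}: scan cost=150, card=150
  {D}: scan cost=120, card=120
  {C}: scan cost=40, card=40
  {BD}: card=4500; try (D,hash)→1980, (B,merge)→2430, (D,merge)→2460, (B,hash)→2640, (B,nl_idx)→5580, (D,nl_idx)→5700 …(+2); best=1980 via (D,hash)
  {CD}: card=2400; try (C,hash)→720, (D,merge)→1280, (C,merge)→1360, (D,hash)→1760, (D,nl_idx)→2720, (D,nl)→4840 …(+1); best=720 via (C,hash)
  {BCD}: card=90000; try (B,hash)→5520, (C,hash)→6960, (B,merge)→33270, (C,merge)→65260, (B,nl_idx)→109920, (C,nl)→181980 …(+1); best=5520 via (B,hash)

5520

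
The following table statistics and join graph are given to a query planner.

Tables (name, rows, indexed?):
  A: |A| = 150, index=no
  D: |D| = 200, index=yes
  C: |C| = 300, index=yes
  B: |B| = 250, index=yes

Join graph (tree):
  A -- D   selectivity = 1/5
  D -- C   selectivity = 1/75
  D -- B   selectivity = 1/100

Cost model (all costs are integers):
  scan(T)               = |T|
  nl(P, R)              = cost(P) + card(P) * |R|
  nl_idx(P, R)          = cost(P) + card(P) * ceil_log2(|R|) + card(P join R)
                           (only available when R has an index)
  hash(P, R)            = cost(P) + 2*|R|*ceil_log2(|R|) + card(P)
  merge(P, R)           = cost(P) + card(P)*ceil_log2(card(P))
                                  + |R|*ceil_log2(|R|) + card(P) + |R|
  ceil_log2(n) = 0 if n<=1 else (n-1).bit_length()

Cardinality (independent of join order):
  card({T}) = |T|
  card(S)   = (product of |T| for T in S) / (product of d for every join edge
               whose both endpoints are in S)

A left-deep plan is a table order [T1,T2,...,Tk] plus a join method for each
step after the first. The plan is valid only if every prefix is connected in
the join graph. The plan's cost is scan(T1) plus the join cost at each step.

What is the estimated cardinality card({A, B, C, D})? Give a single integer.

60000

Tables in S: A(150), B(250), C(300), D(200)
Edges inside S: A-D(d=5), D-C(d=75), D-B(d=100)
numerator = 150 * 250 * 300 * 200 = 2250000000
denominator = 5 * 75 * 100 = 37500
card(S) = 2250000000 / 37500 = 60000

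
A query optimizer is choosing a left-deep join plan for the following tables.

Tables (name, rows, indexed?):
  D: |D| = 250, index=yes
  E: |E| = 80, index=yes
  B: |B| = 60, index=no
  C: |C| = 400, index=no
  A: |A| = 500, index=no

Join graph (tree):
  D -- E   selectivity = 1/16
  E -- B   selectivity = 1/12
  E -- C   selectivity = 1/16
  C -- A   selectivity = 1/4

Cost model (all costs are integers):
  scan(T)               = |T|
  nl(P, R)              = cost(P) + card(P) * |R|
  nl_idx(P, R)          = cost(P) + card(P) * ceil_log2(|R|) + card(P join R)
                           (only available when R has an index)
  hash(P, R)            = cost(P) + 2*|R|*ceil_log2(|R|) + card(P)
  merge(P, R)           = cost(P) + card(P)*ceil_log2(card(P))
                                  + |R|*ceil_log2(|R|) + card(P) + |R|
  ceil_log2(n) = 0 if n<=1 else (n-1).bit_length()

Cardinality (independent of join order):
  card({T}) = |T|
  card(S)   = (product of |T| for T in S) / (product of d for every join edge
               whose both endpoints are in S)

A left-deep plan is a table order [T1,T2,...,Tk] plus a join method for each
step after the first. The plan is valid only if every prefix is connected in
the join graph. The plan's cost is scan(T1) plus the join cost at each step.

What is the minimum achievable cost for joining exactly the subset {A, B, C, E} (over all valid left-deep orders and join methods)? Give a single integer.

Selinger DP over subsets of {A,B,C,E}:
  {E}: scan cost=80, card=80
  {B}: scan cost=60, card=60
  {C}: scan cost=400, card=400
  {A}: scan cost=500, card=500
  {BE}: card=400; try (E,nl_idx)→880, (B,hash)→880, (E,merge)→1120, (B,merge)→1140, (E,hash)→1240, (E,nl)→4860 …(+1); best=880 via (E,nl_idx)
  {CE}: card=2000; try (E,hash)→1920, (C,merge)→4720, (E,merge)→5040, (E,nl_idx)→5200, (C,hash)→7360, (C,nl)→32080 …(+1); best=1920 via (E,hash)
  {AC}: card=50000; try (C,hash)→8200, (A,merge)→9400, (C,merge)→9500, (A,hash)→9800, (A,nl)→200400, (C,nl)→200500; best=8200 via (C,hash)
  {BCE}: card=10000; try (B,hash)→4640, (C,hash)→8480, (C,merge)→8880, (B,merge)→26340, (B,nl)→121920, (C,nl)→160880; best=4640 via (B,hash)
  {ACE}: card=250000; try (A,hash)→12920, (A,merge)→30920, (E,hash)→59320, (E,nl_idx)→608200, (E,merge)→858840, (A,nl)→1001920 …(+1); best=12920 via (A,hash)
  {ABCE}: card=1250000; try (A,hash)→23640, (A,merge)→159640, (B,hash)→263640, (B,merge)→4763340, (A,nl)→5004640, (B,nl)→15012920; best=23640 via (A,hash)

23640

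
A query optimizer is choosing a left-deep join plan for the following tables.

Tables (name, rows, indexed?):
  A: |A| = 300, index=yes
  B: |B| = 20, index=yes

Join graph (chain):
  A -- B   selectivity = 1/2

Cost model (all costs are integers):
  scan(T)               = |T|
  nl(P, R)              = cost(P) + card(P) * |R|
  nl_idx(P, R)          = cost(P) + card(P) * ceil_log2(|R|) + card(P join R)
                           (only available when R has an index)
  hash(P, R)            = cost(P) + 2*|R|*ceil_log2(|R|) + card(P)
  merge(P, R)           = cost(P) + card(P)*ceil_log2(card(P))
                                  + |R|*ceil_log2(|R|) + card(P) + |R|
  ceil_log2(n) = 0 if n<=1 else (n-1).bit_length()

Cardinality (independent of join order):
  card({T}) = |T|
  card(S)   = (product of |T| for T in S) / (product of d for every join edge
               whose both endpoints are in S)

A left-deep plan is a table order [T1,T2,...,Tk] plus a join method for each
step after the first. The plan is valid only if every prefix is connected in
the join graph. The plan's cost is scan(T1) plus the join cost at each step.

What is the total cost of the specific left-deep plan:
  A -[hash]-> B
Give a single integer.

step 1: scan A: cost=300, card=300
step 2: join B via hash
    card(P join B) = 300*20/(2) = 3000
    cost = 300 + 2*20*5 + 300 = 800

800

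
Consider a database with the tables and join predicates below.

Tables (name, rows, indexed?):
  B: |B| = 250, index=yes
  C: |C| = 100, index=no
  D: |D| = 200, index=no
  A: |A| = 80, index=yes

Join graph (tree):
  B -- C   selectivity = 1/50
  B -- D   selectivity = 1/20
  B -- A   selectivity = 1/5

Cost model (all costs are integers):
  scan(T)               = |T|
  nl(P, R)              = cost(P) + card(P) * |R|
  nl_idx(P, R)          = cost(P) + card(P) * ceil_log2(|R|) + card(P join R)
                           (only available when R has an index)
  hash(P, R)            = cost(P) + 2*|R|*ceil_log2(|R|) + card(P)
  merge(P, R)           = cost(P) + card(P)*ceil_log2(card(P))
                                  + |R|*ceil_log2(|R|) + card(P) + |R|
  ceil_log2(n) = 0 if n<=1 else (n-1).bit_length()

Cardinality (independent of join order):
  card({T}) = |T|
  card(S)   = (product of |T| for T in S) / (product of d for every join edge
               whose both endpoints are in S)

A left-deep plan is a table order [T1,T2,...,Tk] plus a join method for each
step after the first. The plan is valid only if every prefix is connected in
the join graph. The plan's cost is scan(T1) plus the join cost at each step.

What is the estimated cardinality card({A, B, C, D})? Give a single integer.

80000

Tables in S: A(80), B(250), C(100), D(200)
Edges inside S: B-C(d=50), B-D(d=20), B-A(d=5)
numerator = 80 * 250 * 100 * 200 = 400000000
denominator = 50 * 20 * 5 = 5000
card(S) = 400000000 / 5000 = 80000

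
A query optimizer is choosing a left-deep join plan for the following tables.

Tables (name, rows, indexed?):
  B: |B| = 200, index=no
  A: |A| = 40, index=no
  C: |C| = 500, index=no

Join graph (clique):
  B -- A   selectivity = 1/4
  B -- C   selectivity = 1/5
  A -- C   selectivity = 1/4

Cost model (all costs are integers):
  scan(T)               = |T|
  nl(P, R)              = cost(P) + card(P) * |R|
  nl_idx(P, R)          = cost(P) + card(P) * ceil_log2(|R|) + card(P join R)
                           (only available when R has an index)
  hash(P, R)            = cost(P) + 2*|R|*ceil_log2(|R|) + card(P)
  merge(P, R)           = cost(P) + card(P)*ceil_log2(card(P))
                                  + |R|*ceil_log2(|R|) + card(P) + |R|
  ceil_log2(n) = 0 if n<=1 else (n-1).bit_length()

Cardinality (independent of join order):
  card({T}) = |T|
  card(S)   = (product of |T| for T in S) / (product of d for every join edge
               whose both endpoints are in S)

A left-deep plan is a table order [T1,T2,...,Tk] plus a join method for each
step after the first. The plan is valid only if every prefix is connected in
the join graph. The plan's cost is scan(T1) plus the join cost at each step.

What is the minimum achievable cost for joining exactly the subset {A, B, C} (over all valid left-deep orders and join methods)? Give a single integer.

Selinger DP over subsets of {A,B,C}:
  {B}: scan cost=200, card=200
  {A}: scan cost=40, card=40
  {C}: scan cost=500, card=500
  {AB}: card=2000; try (A,hash)→880, (B,merge)→2120, (A,merge)→2280, (B,hash)→3280, (B,nl)→8040, (A,nl)→8200; best=880 via (A,hash)
  {BC}: card=20000; try (B,hash)→4200, (C,merge)→7000, (B,merge)→7300, (C,hash)→9400, (C,nl)→100200, (B,nl)→100500; best=4200 via (B,hash)
  {AC}: card=5000; try (A,hash)→1480, (C,merge)→5320, (A,merge)→5780, (C,hash)→9080, (C,nl)→20040, (A,nl)→20500; best=1480 via (A,hash)
  {ABC}: card=50000; try (B,hash)→9680, (C,hash)→11880, (A,hash)→24680, (C,merge)→29880, (B,merge)→73280, (A,merge)→324480 …(+3); best=9680 via (B,hash)

9680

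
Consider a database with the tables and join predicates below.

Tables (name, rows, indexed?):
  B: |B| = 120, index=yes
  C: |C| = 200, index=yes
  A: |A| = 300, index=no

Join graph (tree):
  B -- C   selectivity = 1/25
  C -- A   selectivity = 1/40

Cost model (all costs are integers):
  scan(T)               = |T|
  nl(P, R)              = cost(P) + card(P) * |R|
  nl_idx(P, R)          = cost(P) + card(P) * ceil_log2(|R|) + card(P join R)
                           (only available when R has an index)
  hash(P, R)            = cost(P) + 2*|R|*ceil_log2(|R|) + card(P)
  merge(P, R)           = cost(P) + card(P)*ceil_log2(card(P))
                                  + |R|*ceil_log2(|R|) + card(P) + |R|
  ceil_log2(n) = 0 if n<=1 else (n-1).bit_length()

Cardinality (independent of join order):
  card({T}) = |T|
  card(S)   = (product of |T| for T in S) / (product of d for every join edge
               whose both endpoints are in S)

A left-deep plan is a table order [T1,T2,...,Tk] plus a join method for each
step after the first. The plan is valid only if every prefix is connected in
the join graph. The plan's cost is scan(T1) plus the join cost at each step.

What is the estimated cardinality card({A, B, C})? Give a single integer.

Tables in S: A(300), B(120), C(200)
Edges inside S: B-C(d=25), C-A(d=40)
numerator = 300 * 120 * 200 = 7200000
denominator = 25 * 40 = 1000
card(S) = 7200000 / 1000 = 7200

7200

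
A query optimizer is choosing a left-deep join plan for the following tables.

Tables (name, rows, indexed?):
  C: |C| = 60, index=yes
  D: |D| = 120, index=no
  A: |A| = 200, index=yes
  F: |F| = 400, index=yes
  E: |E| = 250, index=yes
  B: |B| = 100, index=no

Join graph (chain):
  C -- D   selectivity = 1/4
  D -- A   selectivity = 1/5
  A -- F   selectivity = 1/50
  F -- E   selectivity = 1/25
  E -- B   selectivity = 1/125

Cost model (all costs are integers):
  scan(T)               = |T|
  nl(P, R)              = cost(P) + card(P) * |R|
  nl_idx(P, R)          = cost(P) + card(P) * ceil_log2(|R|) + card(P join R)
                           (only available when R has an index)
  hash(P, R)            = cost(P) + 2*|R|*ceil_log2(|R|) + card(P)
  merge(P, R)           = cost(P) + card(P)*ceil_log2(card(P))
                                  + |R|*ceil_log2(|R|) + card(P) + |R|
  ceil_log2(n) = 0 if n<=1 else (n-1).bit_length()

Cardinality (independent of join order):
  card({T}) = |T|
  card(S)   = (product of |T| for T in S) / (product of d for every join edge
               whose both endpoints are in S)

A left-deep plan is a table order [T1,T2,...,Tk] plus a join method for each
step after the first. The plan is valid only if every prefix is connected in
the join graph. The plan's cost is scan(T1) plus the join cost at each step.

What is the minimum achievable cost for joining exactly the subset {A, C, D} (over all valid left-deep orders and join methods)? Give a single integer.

5960

Selinger DP over subsets of {A,C,D}:
  {C}: scan cost=60, card=60
  {D}: scan cost=120, card=120
  {A}: scan cost=200, card=200
  {CD}: card=1800; try (C,hash)→960, (D,merge)→1440, (C,merge)→1500, (D,hash)→1800, (C,nl_idx)→2640, (D,nl)→7260 …(+1); best=960 via (C,hash)
  {AD}: card=4800; try (D,hash)→2080, (A,merge)→2880, (D,merge)→2960, (A,hash)→3440, (A,nl_idx)→5880, (A,nl)→24120 …(+1); best=2080 via (D,hash)
  {ACD}: card=72000; try (A,hash)→5960, (C,hash)→7600, (A,merge)→24360, (C,merge)→69700, (A,nl_idx)→87360, (C,nl_idx)→102880 …(+2); best=5960 via (A,hash)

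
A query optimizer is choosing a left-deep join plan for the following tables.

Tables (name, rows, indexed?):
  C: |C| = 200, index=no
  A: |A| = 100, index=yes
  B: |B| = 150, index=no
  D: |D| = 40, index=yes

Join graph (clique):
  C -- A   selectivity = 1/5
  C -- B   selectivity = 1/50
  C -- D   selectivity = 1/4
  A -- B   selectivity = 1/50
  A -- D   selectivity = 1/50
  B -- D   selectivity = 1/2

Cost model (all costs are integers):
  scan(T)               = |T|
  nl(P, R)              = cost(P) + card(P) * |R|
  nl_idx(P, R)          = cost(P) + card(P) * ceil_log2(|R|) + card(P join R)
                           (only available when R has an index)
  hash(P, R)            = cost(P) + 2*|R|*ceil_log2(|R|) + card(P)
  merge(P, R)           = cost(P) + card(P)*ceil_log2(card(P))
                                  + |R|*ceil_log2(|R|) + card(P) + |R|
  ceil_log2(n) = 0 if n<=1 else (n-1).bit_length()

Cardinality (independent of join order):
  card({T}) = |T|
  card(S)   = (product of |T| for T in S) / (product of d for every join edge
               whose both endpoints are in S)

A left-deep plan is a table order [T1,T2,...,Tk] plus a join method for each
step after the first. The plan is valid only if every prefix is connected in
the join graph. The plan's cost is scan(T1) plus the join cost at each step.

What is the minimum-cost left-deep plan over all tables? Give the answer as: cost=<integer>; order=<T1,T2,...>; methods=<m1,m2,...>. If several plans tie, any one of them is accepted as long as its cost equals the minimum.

cost=5040; order=B,A,D,C; methods=nl_idx,hash,merge

Selinger DP (subsets sized 1..n):
  {C}: scan cost=200, card=200
  {A}: scan cost=100, card=100
  {B}: scan cost=150, card=150
  {D}: scan cost=40, card=40
  {AC}: card=4000; try (A,hash)→1800, (C,merge)→2700, (A,merge)→2800, (C,hash)→3400, (A,nl_idx)→5600, (C,nl)→20100 …(+1); best=1800 via (A,hash)
  {BC}: card=600; try (B,hash)→2800, (C,merge)→3300, (B,merge)→3350, (C,hash)→3500, (C,nl)→30150, (B,nl)→30200; best=2800 via (B,hash)
  {CD}: card=2000; try (D,hash)→880, (C,merge)→2120, (D,merge)→2280, (C,hash)→3280, (D,nl_idx)→3400, (C,nl)→8040 …(+1); best=880 via (D,hash)
  {AB}: card=300; try (A,nl_idx)→1500, (A,hash)→1700, (B,merge)→2250, (A,merge)→2300, (B,hash)→2600, (B,nl)→15100 …(+1); best=1500 via (A,nl_idx)
  {AD}: card=80; try (A,nl_idx)→400, (D,hash)→680, (D,nl_idx)→780, (A,merge)→1120, (D,merge)→1180, (A,hash)→1480 …(+2); best=400 via (A,nl_idx)
  {BD}: card=3000; try (D,hash)→780, (B,merge)→1670, (D,merge)→1780, (B,hash)→2480, (D,nl_idx)→4050, (B,nl)→6040 …(+1); best=780 via (D,hash)
  {ABC}: card=240; try (A,hash)→4800, (C,hash)→5000, (C,merge)→6300, (A,nl_idx)→7240, (B,hash)→8200, (A,merge)→10200 …(+4); best=4800 via (A,hash)
  {ACD}: card=800; try (C,merge)→2840, (C,hash)→3680, (A,hash)→4280, (D,hash)→6280, (A,nl_idx)→15680, (C,nl)→16400 …(+5); best=2840 via (C,merge)
  {BCD}: card=3000; try (D,hash)→3880, (B,hash)→5280, (C,hash)→6980, (D,nl_idx)→9400, (D,merge)→9680, (B,merge)→26230 …(+4); best=3880 via (D,hash)
  {ABD}: card=120; try (D,hash)→2280, (B,merge)→2390, (B,hash)→2880, (D,nl_idx)→3420, (D,merge)→4780, (A,hash)→5180 …(+5); best=2280 via (D,hash)
  {ABCD}: card=24; try (C,merge)→5040, (D,hash)→5520, (C,hash)→5600, (B,hash)→6040, (D,nl_idx)→6264, (D,merge)→7240 …(+8); best=5040 via (C,merge)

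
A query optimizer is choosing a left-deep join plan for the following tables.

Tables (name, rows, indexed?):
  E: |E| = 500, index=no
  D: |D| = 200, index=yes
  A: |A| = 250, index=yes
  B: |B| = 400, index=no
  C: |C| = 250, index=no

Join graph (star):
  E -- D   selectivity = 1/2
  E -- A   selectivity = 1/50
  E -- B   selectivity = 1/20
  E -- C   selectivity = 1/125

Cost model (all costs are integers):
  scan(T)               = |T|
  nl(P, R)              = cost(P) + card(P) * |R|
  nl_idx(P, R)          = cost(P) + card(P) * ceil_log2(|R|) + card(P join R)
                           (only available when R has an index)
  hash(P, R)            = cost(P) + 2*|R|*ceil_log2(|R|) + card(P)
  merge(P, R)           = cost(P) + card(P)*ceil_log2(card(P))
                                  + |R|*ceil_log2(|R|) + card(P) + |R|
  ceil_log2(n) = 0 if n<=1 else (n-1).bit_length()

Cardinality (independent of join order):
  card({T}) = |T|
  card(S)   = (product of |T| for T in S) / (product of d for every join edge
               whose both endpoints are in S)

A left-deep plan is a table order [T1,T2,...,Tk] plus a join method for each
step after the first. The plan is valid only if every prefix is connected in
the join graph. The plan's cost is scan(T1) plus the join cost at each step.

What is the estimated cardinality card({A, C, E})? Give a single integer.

5000

Tables in S: A(250), C(250), E(500)
Edges inside S: E-A(d=50), E-C(d=125)
numerator = 250 * 250 * 500 = 31250000
denominator = 50 * 125 = 6250
card(S) = 31250000 / 6250 = 5000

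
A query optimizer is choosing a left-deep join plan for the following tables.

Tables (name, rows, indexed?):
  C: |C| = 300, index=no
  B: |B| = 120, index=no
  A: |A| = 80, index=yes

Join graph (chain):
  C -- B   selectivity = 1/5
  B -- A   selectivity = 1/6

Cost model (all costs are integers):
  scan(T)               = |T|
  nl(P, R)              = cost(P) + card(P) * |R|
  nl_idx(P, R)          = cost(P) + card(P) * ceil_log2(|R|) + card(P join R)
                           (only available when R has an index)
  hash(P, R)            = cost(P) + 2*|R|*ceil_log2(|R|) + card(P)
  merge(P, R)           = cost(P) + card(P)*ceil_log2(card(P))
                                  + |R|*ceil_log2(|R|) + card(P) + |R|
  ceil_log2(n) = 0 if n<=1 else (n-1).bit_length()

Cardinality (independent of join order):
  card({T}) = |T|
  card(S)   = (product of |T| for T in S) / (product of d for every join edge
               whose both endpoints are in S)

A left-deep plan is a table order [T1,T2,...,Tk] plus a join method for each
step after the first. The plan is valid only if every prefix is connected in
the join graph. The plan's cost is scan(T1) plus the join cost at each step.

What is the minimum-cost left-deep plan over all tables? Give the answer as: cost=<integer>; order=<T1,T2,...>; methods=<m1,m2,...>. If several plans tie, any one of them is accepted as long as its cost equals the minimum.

Selinger DP (subsets sized 1..n):
  {C}: scan cost=300, card=300
  {B}: scan cost=120, card=120
  {A}: scan cost=80, card=80
  {BC}: card=7200; try (B,hash)→2280, (C,merge)→4080, (B,merge)→4260, (C,hash)→5640, (C,nl)→36120, (B,nl)→36300; best=2280 via (B,hash)
  {AB}: card=1600; try (A,hash)→1360, (B,merge)→1680, (A,merge)→1720, (B,hash)→1840, (A,nl_idx)→2560, (B,nl)→9680 …(+1); best=1360 via (A,hash)
  {ABC}: card=96000; try (C,hash)→8360, (A,hash)→10600, (C,merge)→23560, (A,merge)→103720, (A,nl_idx)→148680, (C,nl)→481360 …(+1); best=8360 via (C,hash)

cost=8360; order=B,A,C; methods=hash,hash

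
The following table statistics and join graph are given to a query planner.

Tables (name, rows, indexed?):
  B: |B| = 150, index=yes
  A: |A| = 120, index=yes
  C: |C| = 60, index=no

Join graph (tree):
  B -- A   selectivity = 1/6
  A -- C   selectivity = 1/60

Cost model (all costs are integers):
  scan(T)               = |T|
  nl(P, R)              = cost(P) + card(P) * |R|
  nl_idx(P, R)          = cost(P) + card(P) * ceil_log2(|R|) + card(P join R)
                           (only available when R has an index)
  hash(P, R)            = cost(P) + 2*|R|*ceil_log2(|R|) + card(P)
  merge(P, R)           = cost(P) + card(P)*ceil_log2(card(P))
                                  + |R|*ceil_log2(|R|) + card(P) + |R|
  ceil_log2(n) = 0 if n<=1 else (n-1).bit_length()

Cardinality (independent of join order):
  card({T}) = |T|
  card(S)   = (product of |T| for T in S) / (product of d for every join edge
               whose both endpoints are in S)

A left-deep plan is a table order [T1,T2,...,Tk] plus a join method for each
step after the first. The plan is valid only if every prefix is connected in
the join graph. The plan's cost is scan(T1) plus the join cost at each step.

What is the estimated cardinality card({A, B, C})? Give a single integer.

3000

Tables in S: A(120), B(150), C(60)
Edges inside S: B-A(d=6), A-C(d=60)
numerator = 120 * 150 * 60 = 1080000
denominator = 6 * 60 = 360
card(S) = 1080000 / 360 = 3000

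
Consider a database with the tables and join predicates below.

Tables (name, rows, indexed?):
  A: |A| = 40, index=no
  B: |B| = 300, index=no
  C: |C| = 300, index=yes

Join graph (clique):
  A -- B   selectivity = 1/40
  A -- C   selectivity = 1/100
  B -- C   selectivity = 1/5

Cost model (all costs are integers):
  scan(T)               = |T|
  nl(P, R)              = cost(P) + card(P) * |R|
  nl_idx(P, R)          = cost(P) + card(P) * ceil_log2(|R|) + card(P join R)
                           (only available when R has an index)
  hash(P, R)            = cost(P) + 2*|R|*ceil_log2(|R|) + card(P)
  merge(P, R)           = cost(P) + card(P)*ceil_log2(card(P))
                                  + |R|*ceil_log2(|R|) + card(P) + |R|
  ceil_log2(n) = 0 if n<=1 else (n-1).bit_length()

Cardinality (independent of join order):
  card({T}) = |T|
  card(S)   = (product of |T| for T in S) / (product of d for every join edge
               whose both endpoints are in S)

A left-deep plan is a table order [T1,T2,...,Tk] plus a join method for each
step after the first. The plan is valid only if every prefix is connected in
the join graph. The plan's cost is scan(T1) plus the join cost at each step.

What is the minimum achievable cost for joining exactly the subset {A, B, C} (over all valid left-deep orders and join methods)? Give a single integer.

3960

Selinger DP over subsets of {A,B,C}:
  {A}: scan cost=40, card=40
  {B}: scan cost=300, card=300
  {C}: scan cost=300, card=300
  {AB}: card=300; try (A,hash)→1080, (B,merge)→3320, (A,merge)→3580, (B,hash)→5480, (B,nl)→12040, (A,nl)→12300; best=1080 via (A,hash)
  {AC}: card=120; try (C,nl_idx)→520, (A,hash)→1080, (C,merge)→3320, (A,merge)→3580, (C,hash)→5480, (C,nl)→12040 …(+1); best=520 via (C,nl_idx)
  {BC}: card=18000; try (C,hash)→6000, (B,hash)→6000, (C,merge)→6300, (B,merge)→6300, (C,nl_idx)→21000, (C,nl)→90300 …(+1); best=6000 via (C,hash)
  {ABC}: card=180; try (C,nl_idx)→3960, (B,merge)→4480, (B,hash)→6040, (C,hash)→6780, (C,merge)→7080, (A,hash)→24480 …(+4); best=3960 via (C,nl_idx)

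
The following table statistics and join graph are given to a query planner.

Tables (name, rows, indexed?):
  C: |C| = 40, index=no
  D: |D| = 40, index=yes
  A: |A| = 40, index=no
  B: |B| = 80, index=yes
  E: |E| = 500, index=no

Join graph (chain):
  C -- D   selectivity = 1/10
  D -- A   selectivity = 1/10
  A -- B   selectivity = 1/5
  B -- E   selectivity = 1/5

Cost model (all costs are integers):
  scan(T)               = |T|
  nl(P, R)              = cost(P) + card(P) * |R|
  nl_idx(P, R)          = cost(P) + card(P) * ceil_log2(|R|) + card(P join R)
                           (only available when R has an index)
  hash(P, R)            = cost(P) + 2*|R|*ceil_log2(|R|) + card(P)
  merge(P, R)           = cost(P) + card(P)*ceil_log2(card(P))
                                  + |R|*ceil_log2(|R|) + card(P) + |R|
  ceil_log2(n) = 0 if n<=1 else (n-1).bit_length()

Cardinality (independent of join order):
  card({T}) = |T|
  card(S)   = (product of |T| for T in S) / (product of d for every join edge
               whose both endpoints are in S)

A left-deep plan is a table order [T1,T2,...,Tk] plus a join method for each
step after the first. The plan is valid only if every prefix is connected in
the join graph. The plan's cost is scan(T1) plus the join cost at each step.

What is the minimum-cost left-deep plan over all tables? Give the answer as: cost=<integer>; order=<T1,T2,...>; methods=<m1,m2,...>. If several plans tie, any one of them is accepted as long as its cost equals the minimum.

cost=22080; order=A,D,C,B,E; methods=nl_idx,hash,hash,hash

Selinger DP (subsets sized 1..n):
  {C}: scan cost=40, card=40
  {D}: scan cost=40, card=40
  {A}: scan cost=40, card=40
  {B}: scan cost=80, card=80
  {E}: scan cost=500, card=500
  {CD}: card=160; try (D,nl_idx)→440, (D,hash)→560, (C,hash)→560, (D,merge)→600, (C,merge)→600, (D,nl)→1640 …(+1); best=440 via (D,nl_idx)
  {AD}: card=160; try (D,nl_idx)→440, (D,hash)→560, (A,hash)→560, (D,merge)→600, (A,merge)→600, (D,nl)→1640 …(+1); best=440 via (D,nl_idx)
  {AB}: card=640; try (A,hash)→640, (B,merge)→960, (B,nl_idx)→960, (A,merge)→1000, (B,hash)→1200, (B,nl)→3240 …(+1); best=640 via (A,hash)
  {BE}: card=8000; try (B,hash)→2120, (E,merge)→5720, (B,merge)→6140, (E,hash)→9160, (B,nl_idx)→12000, (E,nl)→40080 …(+1); best=2120 via (B,hash)
  {ACD}: card=640; try (C,hash)→1080, (A,hash)→1080, (C,merge)→2160, (A,merge)→2160, (C,nl)→6840, (A,nl)→6840; best=1080 via (C,hash)
  {ABD}: card=2560; try (B,hash)→1720, (D,hash)→1760, (B,merge)→2520, (B,nl_idx)→4120, (D,nl_idx)→7040, (D,merge)→7960 …(+2); best=1720 via (B,hash)
  {ABE}: card=64000; try (E,hash)→10280, (A,hash)→10600, (E,merge)→12680, (A,merge)→114400, (E,nl)→320640, (A,nl)→322120; best=10280 via (E,hash)
  {ABCD}: card=10240; try (B,hash)→2840, (C,hash)→4760, (B,merge)→8760, (B,nl_idx)→15800, (C,merge)→35280, (B,nl)→52280 …(+1); best=2840 via (B,hash)
  {ABDE}: card=256000; try (E,hash)→13280, (E,merge)→40000, (D,hash)→74760, (D,nl_idx)→650280, (D,merge)→1098560, (E,nl)→1281720 …(+1); best=13280 via (E,hash)
  {ABCDE}: card=1024000; try (E,hash)→22080, (E,merge)→161440, (C,hash)→269760, (C,merge)→4877560, (E,nl)→5122840, (C,nl)→10253280; best=22080 via (E,hash)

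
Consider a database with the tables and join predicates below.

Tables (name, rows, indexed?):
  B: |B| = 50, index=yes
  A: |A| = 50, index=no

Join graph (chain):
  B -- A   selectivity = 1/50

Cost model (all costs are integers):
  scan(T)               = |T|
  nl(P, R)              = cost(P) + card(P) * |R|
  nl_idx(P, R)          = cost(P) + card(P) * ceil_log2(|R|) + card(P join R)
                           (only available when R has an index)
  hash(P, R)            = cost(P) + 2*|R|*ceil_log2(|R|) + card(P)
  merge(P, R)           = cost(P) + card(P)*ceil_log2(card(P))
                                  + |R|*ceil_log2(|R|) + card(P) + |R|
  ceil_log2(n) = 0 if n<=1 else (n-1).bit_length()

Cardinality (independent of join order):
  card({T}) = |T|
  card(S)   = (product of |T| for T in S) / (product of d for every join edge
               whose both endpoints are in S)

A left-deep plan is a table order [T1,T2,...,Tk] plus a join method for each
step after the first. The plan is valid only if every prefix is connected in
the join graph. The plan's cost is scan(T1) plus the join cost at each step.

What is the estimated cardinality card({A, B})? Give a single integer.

Tables in S: A(50), B(50)
Edges inside S: B-A(d=50)
numerator = 50 * 50 = 2500
denominator = 50 = 50
card(S) = 2500 / 50 = 50

50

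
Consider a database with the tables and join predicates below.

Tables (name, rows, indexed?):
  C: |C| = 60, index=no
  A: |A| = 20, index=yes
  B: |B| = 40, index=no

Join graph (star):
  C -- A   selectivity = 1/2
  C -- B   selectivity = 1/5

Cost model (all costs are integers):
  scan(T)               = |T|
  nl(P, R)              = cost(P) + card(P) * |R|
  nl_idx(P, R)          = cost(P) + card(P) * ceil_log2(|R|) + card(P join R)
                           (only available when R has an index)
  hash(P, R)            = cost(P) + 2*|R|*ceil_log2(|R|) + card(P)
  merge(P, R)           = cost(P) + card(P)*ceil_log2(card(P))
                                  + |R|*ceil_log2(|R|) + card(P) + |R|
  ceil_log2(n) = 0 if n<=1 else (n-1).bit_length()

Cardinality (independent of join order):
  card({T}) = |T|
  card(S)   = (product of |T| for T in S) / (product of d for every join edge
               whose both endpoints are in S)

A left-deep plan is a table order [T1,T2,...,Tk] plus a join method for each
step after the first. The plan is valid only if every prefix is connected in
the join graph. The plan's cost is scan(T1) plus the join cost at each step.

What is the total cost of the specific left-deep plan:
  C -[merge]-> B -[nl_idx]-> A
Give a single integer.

7960

step 1: scan C: cost=60, card=60
step 2: join B via merge
    card(P join B) = 60*40/(5) = 480
    cost = 60 + 60*6 + 40*6 + 60 + 40 = 760
step 3: join A via nl_idx
    card(P join A) = 480*20/(2) = 4800
    cost = 760 + 480*5 + 4800 = 7960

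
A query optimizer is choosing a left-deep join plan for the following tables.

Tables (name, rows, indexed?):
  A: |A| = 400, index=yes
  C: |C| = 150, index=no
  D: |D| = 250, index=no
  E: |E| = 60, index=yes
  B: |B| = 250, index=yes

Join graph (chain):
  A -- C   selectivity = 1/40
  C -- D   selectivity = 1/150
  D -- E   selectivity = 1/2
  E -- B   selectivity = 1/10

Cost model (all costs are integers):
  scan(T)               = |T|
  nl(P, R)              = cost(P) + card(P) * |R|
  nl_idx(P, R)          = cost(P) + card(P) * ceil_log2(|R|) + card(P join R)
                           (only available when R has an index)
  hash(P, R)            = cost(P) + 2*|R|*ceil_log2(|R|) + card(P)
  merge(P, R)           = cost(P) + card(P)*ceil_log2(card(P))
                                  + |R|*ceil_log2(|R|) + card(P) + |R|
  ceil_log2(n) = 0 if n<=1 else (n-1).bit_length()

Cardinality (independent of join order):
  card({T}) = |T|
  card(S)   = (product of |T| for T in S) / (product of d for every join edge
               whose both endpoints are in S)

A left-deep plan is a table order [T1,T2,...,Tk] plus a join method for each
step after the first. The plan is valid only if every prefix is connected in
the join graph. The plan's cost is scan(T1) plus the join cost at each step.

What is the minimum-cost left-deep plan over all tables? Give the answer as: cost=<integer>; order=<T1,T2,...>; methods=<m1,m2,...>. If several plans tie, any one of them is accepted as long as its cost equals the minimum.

cost=89870; order=D,C,A,E,B; methods=hash,nl_idx,hash,hash

Selinger DP (subsets sized 1..n):
  {A}: scan cost=400, card=400
  {C}: scan cost=150, card=150
  {D}: scan cost=250, card=250
  {E}: scan cost=60, card=60
  {B}: scan cost=250, card=250
  {AC}: card=1500; try (A,nl_idx)→3000, (C,hash)→3200, (A,merge)→5500, (C,merge)→5750, (A,hash)→7500, (A,nl)→60150 …(+1); best=3000 via (A,nl_idx)
  {CD}: card=250; try (C,hash)→2900, (D,merge)→3750, (C,merge)→3850, (D,hash)→4300, (D,nl)→37650, (C,nl)→37750; best=2900 via (C,hash)
  {DE}: card=7500; try (E,hash)→1220, (D,merge)→2730, (E,merge)→2920, (D,hash)→4120, (E,nl_idx)→9250, (D,nl)→15060 …(+1); best=1220 via (E,hash)
  {BE}: card=1500; try (E,hash)→1220, (B,nl_idx)→2040, (B,merge)→2730, (E,merge)→2920, (E,nl_idx)→3250, (B,hash)→4120 …(+2); best=1220 via (E,hash)
  {ACD}: card=2500; try (A,nl_idx)→7650, (D,hash)→8500, (A,merge)→9150, (A,hash)→10350, (D,merge)→23250, (A,nl)→102900 …(+1); best=7650 via (A,nl_idx)
  {CDE}: card=7500; try (E,hash)→3870, (E,merge)→5570, (C,hash)→11120, (E,nl_idx)→11900, (E,nl)→17900, (C,merge)→107570 …(+1); best=3870 via (E,hash)
  {BDE}: card=187500; try (D,hash)→6720, (B,hash)→12720, (D,merge)→21470, (B,merge)→108470, (B,nl_idx)→248720, (D,nl)→376220 …(+1); best=6720 via (D,hash)
  {ACDE}: card=75000; try (E,hash)→10870, (A,hash)→18570, (E,merge)→40570, (E,nl_idx)→97650, (A,merge)→112870, (A,nl_idx)→146370 …(+2); best=10870 via (E,hash)
  {BCDE}: card=187500; try (B,hash)→15370, (B,merge)→111120, (C,hash)→196620, (B,nl_idx)→251370, (B,nl)→1878870, (C,merge)→3570570 …(+1); best=15370 via (B,hash)
  {ABCDE}: card=1875000; try (B,hash)→89870, (A,hash)→210070, (B,merge)→1363120, (B,nl_idx)→2485870, (A,nl_idx)→3577870, (A,merge)→3581870 …(+2); best=89870 via (B,hash)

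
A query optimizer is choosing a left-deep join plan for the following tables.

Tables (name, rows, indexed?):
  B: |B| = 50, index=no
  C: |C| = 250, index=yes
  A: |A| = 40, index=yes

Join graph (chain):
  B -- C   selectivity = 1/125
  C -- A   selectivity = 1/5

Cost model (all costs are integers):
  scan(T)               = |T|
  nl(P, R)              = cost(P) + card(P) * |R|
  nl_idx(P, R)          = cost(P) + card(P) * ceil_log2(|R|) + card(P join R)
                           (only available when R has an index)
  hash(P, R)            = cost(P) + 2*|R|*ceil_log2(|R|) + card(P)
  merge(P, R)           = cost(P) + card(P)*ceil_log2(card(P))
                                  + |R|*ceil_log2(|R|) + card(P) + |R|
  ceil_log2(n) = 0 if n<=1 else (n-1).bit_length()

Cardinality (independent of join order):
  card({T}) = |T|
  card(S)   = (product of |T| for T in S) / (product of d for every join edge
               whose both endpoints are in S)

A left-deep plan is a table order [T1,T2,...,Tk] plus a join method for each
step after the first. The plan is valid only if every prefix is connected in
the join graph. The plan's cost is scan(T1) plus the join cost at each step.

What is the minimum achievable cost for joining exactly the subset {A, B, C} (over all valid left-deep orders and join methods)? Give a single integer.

Selinger DP over subsets of {A,B,C}:
  {B}: scan cost=50, card=50
  {C}: scan cost=250, card=250
  {A}: scan cost=40, card=40
  {BC}: card=100; try (C,nl_idx)→550, (B,hash)→1100, (C,merge)→2650, (B,merge)→2850, (C,hash)→4100, (C,nl)→12550 …(+1); best=550 via (C,nl_idx)
  {AC}: card=2000; try (A,hash)→980, (C,nl_idx)→2360, (C,merge)→2570, (A,merge)→2780, (A,nl_idx)→3750, (C,hash)→4080 …(+2); best=980 via (A,hash)
  {ABC}: card=800; try (A,hash)→1130, (A,merge)→1630, (A,nl_idx)→1950, (B,hash)→3580, (A,nl)→4550, (B,merge)→25330 …(+1); best=1130 via (A,hash)

1130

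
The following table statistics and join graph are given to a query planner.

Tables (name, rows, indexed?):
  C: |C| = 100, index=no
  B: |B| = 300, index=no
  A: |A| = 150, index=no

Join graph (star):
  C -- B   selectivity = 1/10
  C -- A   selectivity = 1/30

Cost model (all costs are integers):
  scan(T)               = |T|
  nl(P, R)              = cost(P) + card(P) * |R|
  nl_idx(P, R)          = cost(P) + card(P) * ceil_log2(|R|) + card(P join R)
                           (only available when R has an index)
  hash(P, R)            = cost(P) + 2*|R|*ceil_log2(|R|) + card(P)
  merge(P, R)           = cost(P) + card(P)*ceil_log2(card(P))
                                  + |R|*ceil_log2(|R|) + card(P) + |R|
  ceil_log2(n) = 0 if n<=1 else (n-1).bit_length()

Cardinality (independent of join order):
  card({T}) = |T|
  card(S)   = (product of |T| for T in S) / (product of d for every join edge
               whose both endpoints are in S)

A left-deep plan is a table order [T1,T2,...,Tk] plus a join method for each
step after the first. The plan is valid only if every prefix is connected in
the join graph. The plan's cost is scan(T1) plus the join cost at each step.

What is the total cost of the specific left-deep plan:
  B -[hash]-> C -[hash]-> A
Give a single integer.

7400

step 1: scan B: cost=300, card=300
step 2: join C via hash
    card(P join C) = 300*100/(10) = 3000
    cost = 300 + 2*100*7 + 300 = 2000
step 3: join A via hash
    card(P join A) = 3000*150/(30) = 15000
    cost = 2000 + 2*150*8 + 3000 = 7400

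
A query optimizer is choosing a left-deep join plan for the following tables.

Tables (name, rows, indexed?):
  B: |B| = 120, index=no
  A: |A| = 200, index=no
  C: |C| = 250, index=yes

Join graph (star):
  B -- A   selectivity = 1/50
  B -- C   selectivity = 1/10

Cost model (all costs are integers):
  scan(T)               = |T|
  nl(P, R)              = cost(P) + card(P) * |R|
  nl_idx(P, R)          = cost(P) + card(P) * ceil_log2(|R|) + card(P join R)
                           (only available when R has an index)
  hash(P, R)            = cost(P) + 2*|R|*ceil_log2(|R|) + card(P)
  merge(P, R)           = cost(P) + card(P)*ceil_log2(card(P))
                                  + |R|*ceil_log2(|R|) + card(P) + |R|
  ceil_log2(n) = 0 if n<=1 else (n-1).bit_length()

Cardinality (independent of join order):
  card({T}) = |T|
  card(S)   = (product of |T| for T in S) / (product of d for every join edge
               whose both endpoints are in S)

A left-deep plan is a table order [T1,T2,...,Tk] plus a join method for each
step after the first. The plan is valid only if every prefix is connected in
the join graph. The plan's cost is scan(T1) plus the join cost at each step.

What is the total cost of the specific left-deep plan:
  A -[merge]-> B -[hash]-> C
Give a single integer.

step 1: scan A: cost=200, card=200
step 2: join B via merge
    card(P join B) = 200*120/(50) = 480
    cost = 200 + 200*8 + 120*7 + 200 + 120 = 2960
step 3: join C via hash
    card(P join C) = 480*250/(10) = 12000
    cost = 2960 + 2*250*8 + 480 = 7440

7440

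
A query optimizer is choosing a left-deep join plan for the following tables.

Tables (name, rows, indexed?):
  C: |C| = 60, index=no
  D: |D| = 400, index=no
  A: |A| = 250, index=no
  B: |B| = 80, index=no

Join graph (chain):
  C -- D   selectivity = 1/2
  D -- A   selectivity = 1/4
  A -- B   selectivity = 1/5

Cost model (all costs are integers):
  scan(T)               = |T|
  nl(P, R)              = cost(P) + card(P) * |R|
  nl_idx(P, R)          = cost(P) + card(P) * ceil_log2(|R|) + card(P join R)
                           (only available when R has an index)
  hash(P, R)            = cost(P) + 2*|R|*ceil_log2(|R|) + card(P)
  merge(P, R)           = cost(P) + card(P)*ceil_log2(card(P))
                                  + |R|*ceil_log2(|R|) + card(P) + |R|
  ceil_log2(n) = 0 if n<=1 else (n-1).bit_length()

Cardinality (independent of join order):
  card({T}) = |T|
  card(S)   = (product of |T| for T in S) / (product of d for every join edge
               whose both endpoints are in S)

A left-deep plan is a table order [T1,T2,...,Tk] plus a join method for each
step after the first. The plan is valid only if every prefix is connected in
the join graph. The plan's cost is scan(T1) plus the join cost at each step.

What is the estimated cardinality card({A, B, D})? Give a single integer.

400000

Tables in S: A(250), B(80), D(400)
Edges inside S: D-A(d=4), A-B(d=5)
numerator = 250 * 80 * 400 = 8000000
denominator = 4 * 5 = 20
card(S) = 8000000 / 20 = 400000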